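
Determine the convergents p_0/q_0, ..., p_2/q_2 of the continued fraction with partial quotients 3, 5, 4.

Using the convergent recurrence p_i = a_i*p_{i-1} + p_{i-2}, q_i = a_i*q_{i-1} + q_{i-2} with p_{-2}=0, p_{-1}=1, q_{-2}=1, q_{-1}=0:
  i=0: a_0=3, p_0 = 3*1 + 0 = 3, q_0 = 3*0 + 1 = 1.
  i=1: a_1=5, p_1 = 5*3 + 1 = 16, q_1 = 5*1 + 0 = 5.
  i=2: a_2=4, p_2 = 4*16 + 3 = 67, q_2 = 4*5 + 1 = 21.

3/1, 16/5, 67/21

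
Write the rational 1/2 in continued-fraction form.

[0; 2]

Run the Euclidean algorithm on 1 and 2; the successive quotients are the partial quotients a_0, a_1, ... (each step inverts the fractional part left over by the previous one):
  1 = 0*2 + 1, so a_0 = 0.
  2 = 2*1 + 0, so a_1 = 2.
The remainder reaches 0 after 2 divisions, so the expansion has 2 partial quotients, read off in order.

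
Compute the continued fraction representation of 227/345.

[0; 1, 1, 1, 12, 9]

Run the Euclidean algorithm on 227 and 345; the successive quotients are the partial quotients a_0, a_1, ... (each step inverts the fractional part left over by the previous one):
  227 = 0*345 + 227, so a_0 = 0.
  345 = 1*227 + 118, so a_1 = 1.
  227 = 1*118 + 109, so a_2 = 1.
  118 = 1*109 + 9, so a_3 = 1.
  109 = 12*9 + 1, so a_4 = 12.
  9 = 9*1 + 0, so a_5 = 9.
The remainder reaches 0 after 6 divisions, so the expansion has 6 partial quotients, read off in order.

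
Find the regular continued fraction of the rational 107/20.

[5; 2, 1, 6]

Run the Euclidean algorithm on 107 and 20; the successive quotients are the partial quotients a_0, a_1, ... (each step inverts the fractional part left over by the previous one):
  107 = 5*20 + 7, so a_0 = 5.
  20 = 2*7 + 6, so a_1 = 2.
  7 = 1*6 + 1, so a_2 = 1.
  6 = 6*1 + 0, so a_3 = 6.
The remainder reaches 0 after 4 divisions, so the expansion has 4 partial quotients, read off in order.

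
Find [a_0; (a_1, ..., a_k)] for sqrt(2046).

Write x_i = (sqrt(2046) + m_i)/d_i with (m_0, d_0) = (0, 1). a_0 = floor(sqrt(2046)) = 45, since 45^2 = 2025 <= 2046 < 2116 = 46^2.
Iterate m_{i+1} = d_i*a_i - m_i, d_{i+1} = (2046 - m_{i+1}^2)/d_i, a_{i+1} = floor((a_0 + m_{i+1})/d_{i+1}):
  m_1 = 1*45 - 0 = 45, d_1 = (2046 - 45^2)/1 = 21/1 = 21, a_1 = floor((45 + 45)/21) = 4.
  m_2 = 21*4 - 45 = 39, d_2 = (2046 - 39^2)/21 = 525/21 = 25, a_2 = floor((45 + 39)/25) = 3.
  m_3 = 25*3 - 39 = 36, d_3 = (2046 - 36^2)/25 = 750/25 = 30, a_3 = floor((45 + 36)/30) = 2.
  m_4 = 30*2 - 36 = 24, d_4 = (2046 - 24^2)/30 = 1470/30 = 49, a_4 = floor((45 + 24)/49) = 1.
  m_5 = 49*1 - 24 = 25, d_5 = (2046 - 25^2)/49 = 1421/49 = 29, a_5 = floor((45 + 25)/29) = 2.
  m_6 = 29*2 - 25 = 33, d_6 = (2046 - 33^2)/29 = 957/29 = 33, a_6 = floor((45 + 33)/33) = 2.
  m_7 = 33*2 - 33 = 33, d_7 = (2046 - 33^2)/33 = 957/33 = 29, a_7 = floor((45 + 33)/29) = 2.
  m_8 = 29*2 - 33 = 25, d_8 = (2046 - 25^2)/29 = 1421/29 = 49, a_8 = floor((45 + 25)/49) = 1.
  m_9 = 49*1 - 25 = 24, d_9 = (2046 - 24^2)/49 = 1470/49 = 30, a_9 = floor((45 + 24)/30) = 2.
  m_10 = 30*2 - 24 = 36, d_10 = (2046 - 36^2)/30 = 750/30 = 25, a_10 = floor((45 + 36)/25) = 3.
  m_11 = 25*3 - 36 = 39, d_11 = (2046 - 39^2)/25 = 525/25 = 21, a_11 = floor((45 + 39)/21) = 4.
  m_12 = 21*4 - 39 = 45, d_12 = (2046 - 45^2)/21 = 21/21 = 1, a_12 = floor((45 + 45)/1) = 90.
  m_13 = 1*90 - 45 = 45, d_13 = (2046 - 45^2)/1 = 21/1 = 21: (m_13, d_13) = (m_1, d_1) = (45, 21), so from here the quotients repeat a_1, ..., a_12; the period length is 12.
Hence the expansion of sqrt(2046) is a_0 = 45 followed by the repeating block 4, 3, 2, 1, 2, 2, 2, 1, 2, 3, 4, 90 (period 12).

[45; (4, 3, 2, 1, 2, 2, 2, 1, 2, 3, 4, 90)]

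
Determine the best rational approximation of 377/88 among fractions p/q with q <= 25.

Expand x = 377/88 as a continued fraction with the Euclidean algorithm:
  377 = 4*88 + 25, so a_0 = 4.
  88 = 3*25 + 13, so a_1 = 3.
  25 = 1*13 + 12, so a_2 = 1.
  13 = 1*12 + 1, so a_3 = 1.
  12 = 12*1 + 0, so a_4 = 12.
so x = [4; 3, 1, 1, 12].
Convergents (p_i = a_i*p_{i-1} + p_{i-2}, q_i = a_i*q_{i-1} + q_{i-2} with p_{-2}=0, p_{-1}=1, q_{-2}=1, q_{-1}=0), until the denominator exceeds 25:
  i=0: a_0=4, p_0 = 4*1 + 0 = 4, q_0 = 4*0 + 1 = 1.
  i=1: a_1=3, p_1 = 3*4 + 1 = 13, q_1 = 3*1 + 0 = 3.
  i=2: a_2=1, p_2 = 1*13 + 4 = 17, q_2 = 1*3 + 1 = 4.
  i=3: a_3=1, p_3 = 1*17 + 13 = 30, q_3 = 1*4 + 3 = 7.
  i=4: a_4=12, p_4 = 12*30 + 17 = 377, q_4 = 12*7 + 4 = 88.
q_4 = 88 > 25, so the last convergent with denominator <= 25 is p_3/q_3 = 30/7.
The closest fraction with denominator <= 25 is either p_3/q_3 or the intermediate fraction (k*p_3 + p_2)/(k*q_3 + q_2) with the largest k >= 1 whose denominator stays <= 25; these approach x as k grows, and every other convergent or intermediate fraction in range is farther away.
Largest k: floor((25 - q_2)/q_3) = floor((25 - 4)/7) = 3.
That gives (3*30 + 17)/(3*7 + 4) = 107/25.
Compare the errors: |x - 30/7| = |377*7 - 30*88|/(88*7) = 1/616, and |x - 107/25| = |377*25 - 107*88|/(88*25) = 9/2200.
Cross-multiplying, 1*2200 = 2200 < 5544 = 9*616, so 1/616 is smaller: the convergent 30/7 is closer to x than 107/25.

30/7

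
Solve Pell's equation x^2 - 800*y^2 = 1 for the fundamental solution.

First expand sqrt(800) as a continued fraction. With x_i = (sqrt(800) + m_i)/d_i and (m_0, d_0) = (0, 1): a_0 = floor(sqrt(800)) = 28, since 28^2 = 784 <= 800 < 841 = 29^2.
Iterate m_{i+1} = d_i*a_i - m_i, d_{i+1} = (800 - m_{i+1}^2)/d_i, a_{i+1} = floor((a_0 + m_{i+1})/d_{i+1}):
  m_1 = 1*28 - 0 = 28, d_1 = (800 - 28^2)/1 = 16/1 = 16, a_1 = floor((28 + 28)/16) = 3.
  m_2 = 16*3 - 28 = 20, d_2 = (800 - 20^2)/16 = 400/16 = 25, a_2 = floor((28 + 20)/25) = 1.
  m_3 = 25*1 - 20 = 5, d_3 = (800 - 5^2)/25 = 775/25 = 31, a_3 = floor((28 + 5)/31) = 1.
  m_4 = 31*1 - 5 = 26, d_4 = (800 - 26^2)/31 = 124/31 = 4, a_4 = floor((28 + 26)/4) = 13.
  m_5 = 4*13 - 26 = 26, d_5 = (800 - 26^2)/4 = 124/4 = 31, a_5 = floor((28 + 26)/31) = 1.
  m_6 = 31*1 - 26 = 5, d_6 = (800 - 5^2)/31 = 775/31 = 25, a_6 = floor((28 + 5)/25) = 1.
  m_7 = 25*1 - 5 = 20, d_7 = (800 - 20^2)/25 = 400/25 = 16, a_7 = floor((28 + 20)/16) = 3.
  m_8 = 16*3 - 20 = 28, d_8 = (800 - 28^2)/16 = 16/16 = 1, a_8 = floor((28 + 28)/1) = 56.
  m_9 = 1*56 - 28 = 28, d_9 = (800 - 28^2)/1 = 16/1 = 16: (m_9, d_9) = (m_1, d_1) = (28, 16), so from here the quotients repeat a_1, ..., a_8; the period length is 8.
So sqrt(800) = [28; (3, 1, 1, 13, 1, 1, 3, 56)] with period length k = 8.
k is even, so the fundamental solution of x^2 - 800y^2 = 1 is (p_{k-1}, q_{k-1}) = (p_7, q_7); compute convergents through index 7.
Convergents (p_i = a_i*p_{i-1} + p_{i-2}, q_i = a_i*q_{i-1} + q_{i-2} with p_{-2}=0, p_{-1}=1, q_{-2}=1, q_{-1}=0):
  i=0: a_0=28, p_0 = 28*1 + 0 = 28, q_0 = 28*0 + 1 = 1.
  i=1: a_1=3, p_1 = 3*28 + 1 = 85, q_1 = 3*1 + 0 = 3.
  i=2: a_2=1, p_2 = 1*85 + 28 = 113, q_2 = 1*3 + 1 = 4.
  i=3: a_3=1, p_3 = 1*113 + 85 = 198, q_3 = 1*4 + 3 = 7.
  i=4: a_4=13, p_4 = 13*198 + 113 = 2687, q_4 = 13*7 + 4 = 95.
  i=5: a_5=1, p_5 = 1*2687 + 198 = 2885, q_5 = 1*95 + 7 = 102.
  i=6: a_6=1, p_6 = 1*2885 + 2687 = 5572, q_6 = 1*102 + 95 = 197.
  i=7: a_7=3, p_7 = 3*5572 + 2885 = 19601, q_7 = 3*197 + 102 = 693.
Check: 19601^2 - 800*693^2 = 384199201 - 384199200 = 1, so (x, y) = (19601, 693) solves the equation, and by the theorem it is the least positive solution.

(x, y) = (19601, 693)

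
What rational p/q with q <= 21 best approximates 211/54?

Expand x = 211/54 as a continued fraction with the Euclidean algorithm:
  211 = 3*54 + 49, so a_0 = 3.
  54 = 1*49 + 5, so a_1 = 1.
  49 = 9*5 + 4, so a_2 = 9.
  5 = 1*4 + 1, so a_3 = 1.
  4 = 4*1 + 0, so a_4 = 4.
so x = [3; 1, 9, 1, 4].
Convergents (p_i = a_i*p_{i-1} + p_{i-2}, q_i = a_i*q_{i-1} + q_{i-2} with p_{-2}=0, p_{-1}=1, q_{-2}=1, q_{-1}=0), until the denominator exceeds 21:
  i=0: a_0=3, p_0 = 3*1 + 0 = 3, q_0 = 3*0 + 1 = 1.
  i=1: a_1=1, p_1 = 1*3 + 1 = 4, q_1 = 1*1 + 0 = 1.
  i=2: a_2=9, p_2 = 9*4 + 3 = 39, q_2 = 9*1 + 1 = 10.
  i=3: a_3=1, p_3 = 1*39 + 4 = 43, q_3 = 1*10 + 1 = 11.
  i=4: a_4=4, p_4 = 4*43 + 39 = 211, q_4 = 4*11 + 10 = 54.
q_4 = 54 > 21, so the last convergent with denominator <= 21 is p_3/q_3 = 43/11.
The closest fraction with denominator <= 21 is either p_3/q_3 or the intermediate fraction (k*p_3 + p_2)/(k*q_3 + q_2) with the largest k >= 1 whose denominator stays <= 21; these approach x as k grows, and every other convergent or intermediate fraction in range is farther away.
Largest k: floor((21 - q_2)/q_3) = floor((21 - 10)/11) = 1.
That gives (1*43 + 39)/(1*11 + 10) = 82/21.
Compare the errors: |x - 43/11| = |211*11 - 43*54|/(54*11) = 1/594, and |x - 82/21| = |211*21 - 82*54|/(54*21) = 3/1134.
Cross-multiplying, 1*1134 = 1134 < 1782 = 3*594, so 1/594 is smaller: the convergent 43/11 is closer to x than 82/21.

43/11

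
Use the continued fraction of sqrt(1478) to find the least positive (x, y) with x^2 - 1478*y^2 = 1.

First expand sqrt(1478) as a continued fraction. With x_i = (sqrt(1478) + m_i)/d_i and (m_0, d_0) = (0, 1): a_0 = floor(sqrt(1478)) = 38, since 38^2 = 1444 <= 1478 < 1521 = 39^2.
Iterate m_{i+1} = d_i*a_i - m_i, d_{i+1} = (1478 - m_{i+1}^2)/d_i, a_{i+1} = floor((a_0 + m_{i+1})/d_{i+1}):
  m_1 = 1*38 - 0 = 38, d_1 = (1478 - 38^2)/1 = 34/1 = 34, a_1 = floor((38 + 38)/34) = 2.
  m_2 = 34*2 - 38 = 30, d_2 = (1478 - 30^2)/34 = 578/34 = 17, a_2 = floor((38 + 30)/17) = 4.
  m_3 = 17*4 - 30 = 38, d_3 = (1478 - 38^2)/17 = 34/17 = 2, a_3 = floor((38 + 38)/2) = 38.
  m_4 = 2*38 - 38 = 38, d_4 = (1478 - 38^2)/2 = 34/2 = 17, a_4 = floor((38 + 38)/17) = 4.
  m_5 = 17*4 - 38 = 30, d_5 = (1478 - 30^2)/17 = 578/17 = 34, a_5 = floor((38 + 30)/34) = 2.
  m_6 = 34*2 - 30 = 38, d_6 = (1478 - 38^2)/34 = 34/34 = 1, a_6 = floor((38 + 38)/1) = 76.
  m_7 = 1*76 - 38 = 38, d_7 = (1478 - 38^2)/1 = 34/1 = 34: (m_7, d_7) = (m_1, d_1) = (38, 34), so from here the quotients repeat a_1, ..., a_6; the period length is 6.
So sqrt(1478) = [38; (2, 4, 38, 4, 2, 76)] with period length k = 6.
k is even, so the fundamental solution of x^2 - 1478y^2 = 1 is (p_{k-1}, q_{k-1}) = (p_5, q_5); compute convergents through index 5.
Convergents (p_i = a_i*p_{i-1} + p_{i-2}, q_i = a_i*q_{i-1} + q_{i-2} with p_{-2}=0, p_{-1}=1, q_{-2}=1, q_{-1}=0):
  i=0: a_0=38, p_0 = 38*1 + 0 = 38, q_0 = 38*0 + 1 = 1.
  i=1: a_1=2, p_1 = 2*38 + 1 = 77, q_1 = 2*1 + 0 = 2.
  i=2: a_2=4, p_2 = 4*77 + 38 = 346, q_2 = 4*2 + 1 = 9.
  i=3: a_3=38, p_3 = 38*346 + 77 = 13225, q_3 = 38*9 + 2 = 344.
  i=4: a_4=4, p_4 = 4*13225 + 346 = 53246, q_4 = 4*344 + 9 = 1385.
  i=5: a_5=2, p_5 = 2*53246 + 13225 = 119717, q_5 = 2*1385 + 344 = 3114.
Check: 119717^2 - 1478*3114^2 = 14332160089 - 14332160088 = 1, so (x, y) = (119717, 3114) solves the equation, and by the theorem it is the least positive solution.

(x, y) = (119717, 3114)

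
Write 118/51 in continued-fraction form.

[2; 3, 5, 3]

Run the Euclidean algorithm on 118 and 51; the successive quotients are the partial quotients a_0, a_1, ... (each step inverts the fractional part left over by the previous one):
  118 = 2*51 + 16, so a_0 = 2.
  51 = 3*16 + 3, so a_1 = 3.
  16 = 5*3 + 1, so a_2 = 5.
  3 = 3*1 + 0, so a_3 = 3.
The remainder reaches 0 after 4 divisions, so the expansion has 4 partial quotients, read off in order.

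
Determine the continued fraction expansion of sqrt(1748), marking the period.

Write x_i = (sqrt(1748) + m_i)/d_i with (m_0, d_0) = (0, 1). a_0 = floor(sqrt(1748)) = 41, since 41^2 = 1681 <= 1748 < 1764 = 42^2.
Iterate m_{i+1} = d_i*a_i - m_i, d_{i+1} = (1748 - m_{i+1}^2)/d_i, a_{i+1} = floor((a_0 + m_{i+1})/d_{i+1}):
  m_1 = 1*41 - 0 = 41, d_1 = (1748 - 41^2)/1 = 67/1 = 67, a_1 = floor((41 + 41)/67) = 1.
  m_2 = 67*1 - 41 = 26, d_2 = (1748 - 26^2)/67 = 1072/67 = 16, a_2 = floor((41 + 26)/16) = 4.
  m_3 = 16*4 - 26 = 38, d_3 = (1748 - 38^2)/16 = 304/16 = 19, a_3 = floor((41 + 38)/19) = 4.
  m_4 = 19*4 - 38 = 38, d_4 = (1748 - 38^2)/19 = 304/19 = 16, a_4 = floor((41 + 38)/16) = 4.
  m_5 = 16*4 - 38 = 26, d_5 = (1748 - 26^2)/16 = 1072/16 = 67, a_5 = floor((41 + 26)/67) = 1.
  m_6 = 67*1 - 26 = 41, d_6 = (1748 - 41^2)/67 = 67/67 = 1, a_6 = floor((41 + 41)/1) = 82.
  m_7 = 1*82 - 41 = 41, d_7 = (1748 - 41^2)/1 = 67/1 = 67: (m_7, d_7) = (m_1, d_1) = (41, 67), so from here the quotients repeat a_1, ..., a_6; the period length is 6.
Hence the expansion of sqrt(1748) is a_0 = 41 followed by the repeating block 1, 4, 4, 4, 1, 82 (period 6).

[41; (1, 4, 4, 4, 1, 82)]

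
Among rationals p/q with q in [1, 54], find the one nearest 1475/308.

249/52

Expand x = 1475/308 as a continued fraction with the Euclidean algorithm:
  1475 = 4*308 + 243, so a_0 = 4.
  308 = 1*243 + 65, so a_1 = 1.
  243 = 3*65 + 48, so a_2 = 3.
  65 = 1*48 + 17, so a_3 = 1.
  48 = 2*17 + 14, so a_4 = 2.
  17 = 1*14 + 3, so a_5 = 1.
  14 = 4*3 + 2, so a_6 = 4.
  3 = 1*2 + 1, so a_7 = 1.
  2 = 2*1 + 0, so a_8 = 2.
so x = [4; 1, 3, 1, 2, 1, 4, 1, 2].
Convergents (p_i = a_i*p_{i-1} + p_{i-2}, q_i = a_i*q_{i-1} + q_{i-2} with p_{-2}=0, p_{-1}=1, q_{-2}=1, q_{-1}=0), until the denominator exceeds 54:
  i=0: a_0=4, p_0 = 4*1 + 0 = 4, q_0 = 4*0 + 1 = 1.
  i=1: a_1=1, p_1 = 1*4 + 1 = 5, q_1 = 1*1 + 0 = 1.
  i=2: a_2=3, p_2 = 3*5 + 4 = 19, q_2 = 3*1 + 1 = 4.
  i=3: a_3=1, p_3 = 1*19 + 5 = 24, q_3 = 1*4 + 1 = 5.
  i=4: a_4=2, p_4 = 2*24 + 19 = 67, q_4 = 2*5 + 4 = 14.
  i=5: a_5=1, p_5 = 1*67 + 24 = 91, q_5 = 1*14 + 5 = 19.
  i=6: a_6=4, p_6 = 4*91 + 67 = 431, q_6 = 4*19 + 14 = 90.
q_6 = 90 > 54, so the last convergent with denominator <= 54 is p_5/q_5 = 91/19.
The closest fraction with denominator <= 54 is either p_5/q_5 or the intermediate fraction (k*p_5 + p_4)/(k*q_5 + q_4) with the largest k >= 1 whose denominator stays <= 54; these approach x as k grows, and every other convergent or intermediate fraction in range is farther away.
Largest k: floor((54 - q_4)/q_5) = floor((54 - 14)/19) = 2.
That gives (2*91 + 67)/(2*19 + 14) = 249/52.
Compare the errors: |x - 91/19| = |1475*19 - 91*308|/(308*19) = 3/5852, and |x - 249/52| = |1475*52 - 249*308|/(308*52) = 8/16016.
Cross-multiplying, 8*5852 = 46816 < 48048 = 3*16016, so 8/16016 is smaller: the intermediate fraction 249/52 is closer to x than 91/19.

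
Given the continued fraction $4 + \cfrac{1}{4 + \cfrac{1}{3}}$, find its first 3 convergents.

Using the convergent recurrence p_i = a_i*p_{i-1} + p_{i-2}, q_i = a_i*q_{i-1} + q_{i-2} with p_{-2}=0, p_{-1}=1, q_{-2}=1, q_{-1}=0:
  i=0: a_0=4, p_0 = 4*1 + 0 = 4, q_0 = 4*0 + 1 = 1.
  i=1: a_1=4, p_1 = 4*4 + 1 = 17, q_1 = 4*1 + 0 = 4.
  i=2: a_2=3, p_2 = 3*17 + 4 = 55, q_2 = 3*4 + 1 = 13.

4/1, 17/4, 55/13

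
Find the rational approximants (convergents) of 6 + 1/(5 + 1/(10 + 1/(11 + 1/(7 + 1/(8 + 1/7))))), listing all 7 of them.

Using the convergent recurrence p_i = a_i*p_{i-1} + p_{i-2}, q_i = a_i*q_{i-1} + q_{i-2} with p_{-2}=0, p_{-1}=1, q_{-2}=1, q_{-1}=0:
  i=0: a_0=6, p_0 = 6*1 + 0 = 6, q_0 = 6*0 + 1 = 1.
  i=1: a_1=5, p_1 = 5*6 + 1 = 31, q_1 = 5*1 + 0 = 5.
  i=2: a_2=10, p_2 = 10*31 + 6 = 316, q_2 = 10*5 + 1 = 51.
  i=3: a_3=11, p_3 = 11*316 + 31 = 3507, q_3 = 11*51 + 5 = 566.
  i=4: a_4=7, p_4 = 7*3507 + 316 = 24865, q_4 = 7*566 + 51 = 4013.
  i=5: a_5=8, p_5 = 8*24865 + 3507 = 202427, q_5 = 8*4013 + 566 = 32670.
  i=6: a_6=7, p_6 = 7*202427 + 24865 = 1441854, q_6 = 7*32670 + 4013 = 232703.

6/1, 31/5, 316/51, 3507/566, 24865/4013, 202427/32670, 1441854/232703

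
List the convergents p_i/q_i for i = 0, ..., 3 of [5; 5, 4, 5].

5/1, 26/5, 109/21, 571/110

Using the convergent recurrence p_i = a_i*p_{i-1} + p_{i-2}, q_i = a_i*q_{i-1} + q_{i-2} with p_{-2}=0, p_{-1}=1, q_{-2}=1, q_{-1}=0:
  i=0: a_0=5, p_0 = 5*1 + 0 = 5, q_0 = 5*0 + 1 = 1.
  i=1: a_1=5, p_1 = 5*5 + 1 = 26, q_1 = 5*1 + 0 = 5.
  i=2: a_2=4, p_2 = 4*26 + 5 = 109, q_2 = 4*5 + 1 = 21.
  i=3: a_3=5, p_3 = 5*109 + 26 = 571, q_3 = 5*21 + 5 = 110.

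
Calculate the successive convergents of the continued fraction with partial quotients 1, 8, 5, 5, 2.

Using the convergent recurrence p_i = a_i*p_{i-1} + p_{i-2}, q_i = a_i*q_{i-1} + q_{i-2} with p_{-2}=0, p_{-1}=1, q_{-2}=1, q_{-1}=0:
  i=0: a_0=1, p_0 = 1*1 + 0 = 1, q_0 = 1*0 + 1 = 1.
  i=1: a_1=8, p_1 = 8*1 + 1 = 9, q_1 = 8*1 + 0 = 8.
  i=2: a_2=5, p_2 = 5*9 + 1 = 46, q_2 = 5*8 + 1 = 41.
  i=3: a_3=5, p_3 = 5*46 + 9 = 239, q_3 = 5*41 + 8 = 213.
  i=4: a_4=2, p_4 = 2*239 + 46 = 524, q_4 = 2*213 + 41 = 467.

1/1, 9/8, 46/41, 239/213, 524/467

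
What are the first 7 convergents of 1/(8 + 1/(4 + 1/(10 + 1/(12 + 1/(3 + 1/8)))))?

0/1, 1/8, 4/33, 41/338, 496/4089, 1529/12605, 12728/104929

Using the convergent recurrence p_i = a_i*p_{i-1} + p_{i-2}, q_i = a_i*q_{i-1} + q_{i-2} with p_{-2}=0, p_{-1}=1, q_{-2}=1, q_{-1}=0:
  i=0: a_0=0, p_0 = 0*1 + 0 = 0, q_0 = 0*0 + 1 = 1.
  i=1: a_1=8, p_1 = 8*0 + 1 = 1, q_1 = 8*1 + 0 = 8.
  i=2: a_2=4, p_2 = 4*1 + 0 = 4, q_2 = 4*8 + 1 = 33.
  i=3: a_3=10, p_3 = 10*4 + 1 = 41, q_3 = 10*33 + 8 = 338.
  i=4: a_4=12, p_4 = 12*41 + 4 = 496, q_4 = 12*338 + 33 = 4089.
  i=5: a_5=3, p_5 = 3*496 + 41 = 1529, q_5 = 3*4089 + 338 = 12605.
  i=6: a_6=8, p_6 = 8*1529 + 496 = 12728, q_6 = 8*12605 + 4089 = 104929.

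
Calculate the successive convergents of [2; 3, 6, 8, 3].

Using the convergent recurrence p_i = a_i*p_{i-1} + p_{i-2}, q_i = a_i*q_{i-1} + q_{i-2} with p_{-2}=0, p_{-1}=1, q_{-2}=1, q_{-1}=0:
  i=0: a_0=2, p_0 = 2*1 + 0 = 2, q_0 = 2*0 + 1 = 1.
  i=1: a_1=3, p_1 = 3*2 + 1 = 7, q_1 = 3*1 + 0 = 3.
  i=2: a_2=6, p_2 = 6*7 + 2 = 44, q_2 = 6*3 + 1 = 19.
  i=3: a_3=8, p_3 = 8*44 + 7 = 359, q_3 = 8*19 + 3 = 155.
  i=4: a_4=3, p_4 = 3*359 + 44 = 1121, q_4 = 3*155 + 19 = 484.

2/1, 7/3, 44/19, 359/155, 1121/484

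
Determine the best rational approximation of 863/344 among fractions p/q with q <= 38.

Expand x = 863/344 as a continued fraction with the Euclidean algorithm:
  863 = 2*344 + 175, so a_0 = 2.
  344 = 1*175 + 169, so a_1 = 1.
  175 = 1*169 + 6, so a_2 = 1.
  169 = 28*6 + 1, so a_3 = 28.
  6 = 6*1 + 0, so a_4 = 6.
so x = [2; 1, 1, 28, 6].
Convergents (p_i = a_i*p_{i-1} + p_{i-2}, q_i = a_i*q_{i-1} + q_{i-2} with p_{-2}=0, p_{-1}=1, q_{-2}=1, q_{-1}=0), until the denominator exceeds 38:
  i=0: a_0=2, p_0 = 2*1 + 0 = 2, q_0 = 2*0 + 1 = 1.
  i=1: a_1=1, p_1 = 1*2 + 1 = 3, q_1 = 1*1 + 0 = 1.
  i=2: a_2=1, p_2 = 1*3 + 2 = 5, q_2 = 1*1 + 1 = 2.
  i=3: a_3=28, p_3 = 28*5 + 3 = 143, q_3 = 28*2 + 1 = 57.
q_3 = 57 > 38, so the last convergent with denominator <= 38 is p_2/q_2 = 5/2.
The closest fraction with denominator <= 38 is either p_2/q_2 or the intermediate fraction (k*p_2 + p_1)/(k*q_2 + q_1) with the largest k >= 1 whose denominator stays <= 38; these approach x as k grows, and every other convergent or intermediate fraction in range is farther away.
Largest k: floor((38 - q_1)/q_2) = floor((38 - 1)/2) = 18.
That gives (18*5 + 3)/(18*2 + 1) = 93/37.
Compare the errors: |x - 5/2| = |863*2 - 5*344|/(344*2) = 6/688, and |x - 93/37| = |863*37 - 93*344|/(344*37) = 61/12728.
Cross-multiplying, 61*688 = 41968 < 76368 = 6*12728, so 61/12728 is smaller: the intermediate fraction 93/37 is closer to x than 5/2.

93/37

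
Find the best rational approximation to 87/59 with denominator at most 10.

Expand x = 87/59 as a continued fraction with the Euclidean algorithm:
  87 = 1*59 + 28, so a_0 = 1.
  59 = 2*28 + 3, so a_1 = 2.
  28 = 9*3 + 1, so a_2 = 9.
  3 = 3*1 + 0, so a_3 = 3.
so x = [1; 2, 9, 3].
Convergents (p_i = a_i*p_{i-1} + p_{i-2}, q_i = a_i*q_{i-1} + q_{i-2} with p_{-2}=0, p_{-1}=1, q_{-2}=1, q_{-1}=0), until the denominator exceeds 10:
  i=0: a_0=1, p_0 = 1*1 + 0 = 1, q_0 = 1*0 + 1 = 1.
  i=1: a_1=2, p_1 = 2*1 + 1 = 3, q_1 = 2*1 + 0 = 2.
  i=2: a_2=9, p_2 = 9*3 + 1 = 28, q_2 = 9*2 + 1 = 19.
q_2 = 19 > 10, so the last convergent with denominator <= 10 is p_1/q_1 = 3/2.
The closest fraction with denominator <= 10 is either p_1/q_1 or the intermediate fraction (k*p_1 + p_0)/(k*q_1 + q_0) with the largest k >= 1 whose denominator stays <= 10; these approach x as k grows, and every other convergent or intermediate fraction in range is farther away.
Largest k: floor((10 - q_0)/q_1) = floor((10 - 1)/2) = 4.
That gives (4*3 + 1)/(4*2 + 1) = 13/9.
Compare the errors: |x - 3/2| = |87*2 - 3*59|/(59*2) = 3/118, and |x - 13/9| = |87*9 - 13*59|/(59*9) = 16/531.
Cross-multiplying, 3*531 = 1593 < 1888 = 16*118, so 3/118 is smaller: the convergent 3/2 is closer to x than 13/9.

3/2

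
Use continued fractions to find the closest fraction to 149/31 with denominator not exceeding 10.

24/5

Expand x = 149/31 as a continued fraction with the Euclidean algorithm:
  149 = 4*31 + 25, so a_0 = 4.
  31 = 1*25 + 6, so a_1 = 1.
  25 = 4*6 + 1, so a_2 = 4.
  6 = 6*1 + 0, so a_3 = 6.
so x = [4; 1, 4, 6].
Convergents (p_i = a_i*p_{i-1} + p_{i-2}, q_i = a_i*q_{i-1} + q_{i-2} with p_{-2}=0, p_{-1}=1, q_{-2}=1, q_{-1}=0), until the denominator exceeds 10:
  i=0: a_0=4, p_0 = 4*1 + 0 = 4, q_0 = 4*0 + 1 = 1.
  i=1: a_1=1, p_1 = 1*4 + 1 = 5, q_1 = 1*1 + 0 = 1.
  i=2: a_2=4, p_2 = 4*5 + 4 = 24, q_2 = 4*1 + 1 = 5.
  i=3: a_3=6, p_3 = 6*24 + 5 = 149, q_3 = 6*5 + 1 = 31.
q_3 = 31 > 10, so the last convergent with denominator <= 10 is p_2/q_2 = 24/5.
The closest fraction with denominator <= 10 is either p_2/q_2 or the intermediate fraction (k*p_2 + p_1)/(k*q_2 + q_1) with the largest k >= 1 whose denominator stays <= 10; these approach x as k grows, and every other convergent or intermediate fraction in range is farther away.
Largest k: floor((10 - q_1)/q_2) = floor((10 - 1)/5) = 1.
That gives (1*24 + 5)/(1*5 + 1) = 29/6.
Compare the errors: |x - 24/5| = |149*5 - 24*31|/(31*5) = 1/155, and |x - 29/6| = |149*6 - 29*31|/(31*6) = 5/186.
Cross-multiplying, 1*186 = 186 < 775 = 5*155, so 1/155 is smaller: the convergent 24/5 is closer to x than 29/6.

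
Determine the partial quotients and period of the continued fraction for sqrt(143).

[11; (1, 22)]

Write x_i = (sqrt(143) + m_i)/d_i with (m_0, d_0) = (0, 1). a_0 = floor(sqrt(143)) = 11, since 11^2 = 121 <= 143 < 144 = 12^2.
Iterate m_{i+1} = d_i*a_i - m_i, d_{i+1} = (143 - m_{i+1}^2)/d_i, a_{i+1} = floor((a_0 + m_{i+1})/d_{i+1}):
  m_1 = 1*11 - 0 = 11, d_1 = (143 - 11^2)/1 = 22/1 = 22, a_1 = floor((11 + 11)/22) = 1.
  m_2 = 22*1 - 11 = 11, d_2 = (143 - 11^2)/22 = 22/22 = 1, a_2 = floor((11 + 11)/1) = 22.
  m_3 = 1*22 - 11 = 11, d_3 = (143 - 11^2)/1 = 22/1 = 22: (m_3, d_3) = (m_1, d_1) = (11, 22), so from here the quotients repeat a_1, a_2; the period length is 2.
Hence the expansion of sqrt(143) is a_0 = 11 followed by the repeating block 1, 22 (period 2).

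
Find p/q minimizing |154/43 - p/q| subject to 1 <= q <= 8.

25/7

Expand x = 154/43 as a continued fraction with the Euclidean algorithm:
  154 = 3*43 + 25, so a_0 = 3.
  43 = 1*25 + 18, so a_1 = 1.
  25 = 1*18 + 7, so a_2 = 1.
  18 = 2*7 + 4, so a_3 = 2.
  7 = 1*4 + 3, so a_4 = 1.
  4 = 1*3 + 1, so a_5 = 1.
  3 = 3*1 + 0, so a_6 = 3.
so x = [3; 1, 1, 2, 1, 1, 3].
Convergents (p_i = a_i*p_{i-1} + p_{i-2}, q_i = a_i*q_{i-1} + q_{i-2} with p_{-2}=0, p_{-1}=1, q_{-2}=1, q_{-1}=0), until the denominator exceeds 8:
  i=0: a_0=3, p_0 = 3*1 + 0 = 3, q_0 = 3*0 + 1 = 1.
  i=1: a_1=1, p_1 = 1*3 + 1 = 4, q_1 = 1*1 + 0 = 1.
  i=2: a_2=1, p_2 = 1*4 + 3 = 7, q_2 = 1*1 + 1 = 2.
  i=3: a_3=2, p_3 = 2*7 + 4 = 18, q_3 = 2*2 + 1 = 5.
  i=4: a_4=1, p_4 = 1*18 + 7 = 25, q_4 = 1*5 + 2 = 7.
  i=5: a_5=1, p_5 = 1*25 + 18 = 43, q_5 = 1*7 + 5 = 12.
q_5 = 12 > 8, so the last convergent with denominator <= 8 is p_4/q_4 = 25/7.
The closest fraction with denominator <= 8 is either p_4/q_4 or the intermediate fraction (k*p_4 + p_3)/(k*q_4 + q_3) with the largest k >= 1 whose denominator stays <= 8; these approach x as k grows, and every other convergent or intermediate fraction in range is farther away.
Largest k: floor((8 - q_3)/q_4) = floor((8 - 5)/7) = 0.
Since k = 0, no intermediate fraction beyond p_4/q_4 has denominator <= 8, so the convergent 25/7 is the closest (its error is |154*7 - 25*43|/(43*7) = 3/301).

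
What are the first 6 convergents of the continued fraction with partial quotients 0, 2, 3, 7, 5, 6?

Using the convergent recurrence p_i = a_i*p_{i-1} + p_{i-2}, q_i = a_i*q_{i-1} + q_{i-2} with p_{-2}=0, p_{-1}=1, q_{-2}=1, q_{-1}=0:
  i=0: a_0=0, p_0 = 0*1 + 0 = 0, q_0 = 0*0 + 1 = 1.
  i=1: a_1=2, p_1 = 2*0 + 1 = 1, q_1 = 2*1 + 0 = 2.
  i=2: a_2=3, p_2 = 3*1 + 0 = 3, q_2 = 3*2 + 1 = 7.
  i=3: a_3=7, p_3 = 7*3 + 1 = 22, q_3 = 7*7 + 2 = 51.
  i=4: a_4=5, p_4 = 5*22 + 3 = 113, q_4 = 5*51 + 7 = 262.
  i=5: a_5=6, p_5 = 6*113 + 22 = 700, q_5 = 6*262 + 51 = 1623.

0/1, 1/2, 3/7, 22/51, 113/262, 700/1623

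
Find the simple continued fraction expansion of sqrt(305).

Write x_i = (sqrt(305) + m_i)/d_i with (m_0, d_0) = (0, 1). a_0 = floor(sqrt(305)) = 17, since 17^2 = 289 <= 305 < 324 = 18^2.
Iterate m_{i+1} = d_i*a_i - m_i, d_{i+1} = (305 - m_{i+1}^2)/d_i, a_{i+1} = floor((a_0 + m_{i+1})/d_{i+1}):
  m_1 = 1*17 - 0 = 17, d_1 = (305 - 17^2)/1 = 16/1 = 16, a_1 = floor((17 + 17)/16) = 2.
  m_2 = 16*2 - 17 = 15, d_2 = (305 - 15^2)/16 = 80/16 = 5, a_2 = floor((17 + 15)/5) = 6.
  m_3 = 5*6 - 15 = 15, d_3 = (305 - 15^2)/5 = 80/5 = 16, a_3 = floor((17 + 15)/16) = 2.
  m_4 = 16*2 - 15 = 17, d_4 = (305 - 17^2)/16 = 16/16 = 1, a_4 = floor((17 + 17)/1) = 34.
  m_5 = 1*34 - 17 = 17, d_5 = (305 - 17^2)/1 = 16/1 = 16: (m_5, d_5) = (m_1, d_1) = (17, 16), so from here the quotients repeat a_1, ..., a_4; the period length is 4.
Hence the expansion of sqrt(305) is a_0 = 17 followed by the repeating block 2, 6, 2, 34 (period 4).

[17; (2, 6, 2, 34)]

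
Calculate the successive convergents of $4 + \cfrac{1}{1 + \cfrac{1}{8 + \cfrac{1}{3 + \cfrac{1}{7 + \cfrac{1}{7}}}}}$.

4/1, 5/1, 44/9, 137/28, 1003/205, 7158/1463

Using the convergent recurrence p_i = a_i*p_{i-1} + p_{i-2}, q_i = a_i*q_{i-1} + q_{i-2} with p_{-2}=0, p_{-1}=1, q_{-2}=1, q_{-1}=0:
  i=0: a_0=4, p_0 = 4*1 + 0 = 4, q_0 = 4*0 + 1 = 1.
  i=1: a_1=1, p_1 = 1*4 + 1 = 5, q_1 = 1*1 + 0 = 1.
  i=2: a_2=8, p_2 = 8*5 + 4 = 44, q_2 = 8*1 + 1 = 9.
  i=3: a_3=3, p_3 = 3*44 + 5 = 137, q_3 = 3*9 + 1 = 28.
  i=4: a_4=7, p_4 = 7*137 + 44 = 1003, q_4 = 7*28 + 9 = 205.
  i=5: a_5=7, p_5 = 7*1003 + 137 = 7158, q_5 = 7*205 + 28 = 1463.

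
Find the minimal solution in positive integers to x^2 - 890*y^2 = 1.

(x, y) = (179, 6)

First expand sqrt(890) as a continued fraction. With x_i = (sqrt(890) + m_i)/d_i and (m_0, d_0) = (0, 1): a_0 = floor(sqrt(890)) = 29, since 29^2 = 841 <= 890 < 900 = 30^2.
Iterate m_{i+1} = d_i*a_i - m_i, d_{i+1} = (890 - m_{i+1}^2)/d_i, a_{i+1} = floor((a_0 + m_{i+1})/d_{i+1}):
  m_1 = 1*29 - 0 = 29, d_1 = (890 - 29^2)/1 = 49/1 = 49, a_1 = floor((29 + 29)/49) = 1.
  m_2 = 49*1 - 29 = 20, d_2 = (890 - 20^2)/49 = 490/49 = 10, a_2 = floor((29 + 20)/10) = 4.
  m_3 = 10*4 - 20 = 20, d_3 = (890 - 20^2)/10 = 490/10 = 49, a_3 = floor((29 + 20)/49) = 1.
  m_4 = 49*1 - 20 = 29, d_4 = (890 - 29^2)/49 = 49/49 = 1, a_4 = floor((29 + 29)/1) = 58.
  m_5 = 1*58 - 29 = 29, d_5 = (890 - 29^2)/1 = 49/1 = 49: (m_5, d_5) = (m_1, d_1) = (29, 49), so from here the quotients repeat a_1, ..., a_4; the period length is 4.
So sqrt(890) = [29; (1, 4, 1, 58)] with period length k = 4.
k is even, so the fundamental solution of x^2 - 890y^2 = 1 is (p_{k-1}, q_{k-1}) = (p_3, q_3); compute convergents through index 3.
Convergents (p_i = a_i*p_{i-1} + p_{i-2}, q_i = a_i*q_{i-1} + q_{i-2} with p_{-2}=0, p_{-1}=1, q_{-2}=1, q_{-1}=0):
  i=0: a_0=29, p_0 = 29*1 + 0 = 29, q_0 = 29*0 + 1 = 1.
  i=1: a_1=1, p_1 = 1*29 + 1 = 30, q_1 = 1*1 + 0 = 1.
  i=2: a_2=4, p_2 = 4*30 + 29 = 149, q_2 = 4*1 + 1 = 5.
  i=3: a_3=1, p_3 = 1*149 + 30 = 179, q_3 = 1*5 + 1 = 6.
Check: 179^2 - 890*6^2 = 32041 - 32040 = 1, so (x, y) = (179, 6) solves the equation, and by the theorem it is the least positive solution.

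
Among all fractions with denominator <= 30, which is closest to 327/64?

46/9

Expand x = 327/64 as a continued fraction with the Euclidean algorithm:
  327 = 5*64 + 7, so a_0 = 5.
  64 = 9*7 + 1, so a_1 = 9.
  7 = 7*1 + 0, so a_2 = 7.
so x = [5; 9, 7].
Convergents (p_i = a_i*p_{i-1} + p_{i-2}, q_i = a_i*q_{i-1} + q_{i-2} with p_{-2}=0, p_{-1}=1, q_{-2}=1, q_{-1}=0), until the denominator exceeds 30:
  i=0: a_0=5, p_0 = 5*1 + 0 = 5, q_0 = 5*0 + 1 = 1.
  i=1: a_1=9, p_1 = 9*5 + 1 = 46, q_1 = 9*1 + 0 = 9.
  i=2: a_2=7, p_2 = 7*46 + 5 = 327, q_2 = 7*9 + 1 = 64.
q_2 = 64 > 30, so the last convergent with denominator <= 30 is p_1/q_1 = 46/9.
The closest fraction with denominator <= 30 is either p_1/q_1 or the intermediate fraction (k*p_1 + p_0)/(k*q_1 + q_0) with the largest k >= 1 whose denominator stays <= 30; these approach x as k grows, and every other convergent or intermediate fraction in range is farther away.
Largest k: floor((30 - q_0)/q_1) = floor((30 - 1)/9) = 3.
That gives (3*46 + 5)/(3*9 + 1) = 143/28.
Compare the errors: |x - 46/9| = |327*9 - 46*64|/(64*9) = 1/576, and |x - 143/28| = |327*28 - 143*64|/(64*28) = 4/1792.
Cross-multiplying, 1*1792 = 1792 < 2304 = 4*576, so 1/576 is smaller: the convergent 46/9 is closer to x than 143/28.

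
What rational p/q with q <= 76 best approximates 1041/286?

91/25

Expand x = 1041/286 as a continued fraction with the Euclidean algorithm:
  1041 = 3*286 + 183, so a_0 = 3.
  286 = 1*183 + 103, so a_1 = 1.
  183 = 1*103 + 80, so a_2 = 1.
  103 = 1*80 + 23, so a_3 = 1.
  80 = 3*23 + 11, so a_4 = 3.
  23 = 2*11 + 1, so a_5 = 2.
  11 = 11*1 + 0, so a_6 = 11.
so x = [3; 1, 1, 1, 3, 2, 11].
Convergents (p_i = a_i*p_{i-1} + p_{i-2}, q_i = a_i*q_{i-1} + q_{i-2} with p_{-2}=0, p_{-1}=1, q_{-2}=1, q_{-1}=0), until the denominator exceeds 76:
  i=0: a_0=3, p_0 = 3*1 + 0 = 3, q_0 = 3*0 + 1 = 1.
  i=1: a_1=1, p_1 = 1*3 + 1 = 4, q_1 = 1*1 + 0 = 1.
  i=2: a_2=1, p_2 = 1*4 + 3 = 7, q_2 = 1*1 + 1 = 2.
  i=3: a_3=1, p_3 = 1*7 + 4 = 11, q_3 = 1*2 + 1 = 3.
  i=4: a_4=3, p_4 = 3*11 + 7 = 40, q_4 = 3*3 + 2 = 11.
  i=5: a_5=2, p_5 = 2*40 + 11 = 91, q_5 = 2*11 + 3 = 25.
  i=6: a_6=11, p_6 = 11*91 + 40 = 1041, q_6 = 11*25 + 11 = 286.
q_6 = 286 > 76, so the last convergent with denominator <= 76 is p_5/q_5 = 91/25.
The closest fraction with denominator <= 76 is either p_5/q_5 or the intermediate fraction (k*p_5 + p_4)/(k*q_5 + q_4) with the largest k >= 1 whose denominator stays <= 76; these approach x as k grows, and every other convergent or intermediate fraction in range is farther away.
Largest k: floor((76 - q_4)/q_5) = floor((76 - 11)/25) = 2.
That gives (2*91 + 40)/(2*25 + 11) = 222/61.
Compare the errors: |x - 91/25| = |1041*25 - 91*286|/(286*25) = 1/7150, and |x - 222/61| = |1041*61 - 222*286|/(286*61) = 9/17446.
Cross-multiplying, 1*17446 = 17446 < 64350 = 9*7150, so 1/7150 is smaller: the convergent 91/25 is closer to x than 222/61.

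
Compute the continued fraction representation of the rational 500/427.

Run the Euclidean algorithm on 500 and 427; the successive quotients are the partial quotients a_0, a_1, ... (each step inverts the fractional part left over by the previous one):
  500 = 1*427 + 73, so a_0 = 1.
  427 = 5*73 + 62, so a_1 = 5.
  73 = 1*62 + 11, so a_2 = 1.
  62 = 5*11 + 7, so a_3 = 5.
  11 = 1*7 + 4, so a_4 = 1.
  7 = 1*4 + 3, so a_5 = 1.
  4 = 1*3 + 1, so a_6 = 1.
  3 = 3*1 + 0, so a_7 = 3.
The remainder reaches 0 after 8 divisions, so the expansion has 8 partial quotients, read off in order.

[1; 5, 1, 5, 1, 1, 1, 3]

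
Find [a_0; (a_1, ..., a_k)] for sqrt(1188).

Write x_i = (sqrt(1188) + m_i)/d_i with (m_0, d_0) = (0, 1). a_0 = floor(sqrt(1188)) = 34, since 34^2 = 1156 <= 1188 < 1225 = 35^2.
Iterate m_{i+1} = d_i*a_i - m_i, d_{i+1} = (1188 - m_{i+1}^2)/d_i, a_{i+1} = floor((a_0 + m_{i+1})/d_{i+1}):
  m_1 = 1*34 - 0 = 34, d_1 = (1188 - 34^2)/1 = 32/1 = 32, a_1 = floor((34 + 34)/32) = 2.
  m_2 = 32*2 - 34 = 30, d_2 = (1188 - 30^2)/32 = 288/32 = 9, a_2 = floor((34 + 30)/9) = 7.
  m_3 = 9*7 - 30 = 33, d_3 = (1188 - 33^2)/9 = 99/9 = 11, a_3 = floor((34 + 33)/11) = 6.
  m_4 = 11*6 - 33 = 33, d_4 = (1188 - 33^2)/11 = 99/11 = 9, a_4 = floor((34 + 33)/9) = 7.
  m_5 = 9*7 - 33 = 30, d_5 = (1188 - 30^2)/9 = 288/9 = 32, a_5 = floor((34 + 30)/32) = 2.
  m_6 = 32*2 - 30 = 34, d_6 = (1188 - 34^2)/32 = 32/32 = 1, a_6 = floor((34 + 34)/1) = 68.
  m_7 = 1*68 - 34 = 34, d_7 = (1188 - 34^2)/1 = 32/1 = 32: (m_7, d_7) = (m_1, d_1) = (34, 32), so from here the quotients repeat a_1, ..., a_6; the period length is 6.
Hence the expansion of sqrt(1188) is a_0 = 34 followed by the repeating block 2, 7, 6, 7, 2, 68 (period 6).

[34; (2, 7, 6, 7, 2, 68)]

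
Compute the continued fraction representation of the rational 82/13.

Run the Euclidean algorithm on 82 and 13; the successive quotients are the partial quotients a_0, a_1, ... (each step inverts the fractional part left over by the previous one):
  82 = 6*13 + 4, so a_0 = 6.
  13 = 3*4 + 1, so a_1 = 3.
  4 = 4*1 + 0, so a_2 = 4.
The remainder reaches 0 after 3 divisions, so the expansion has 3 partial quotients, read off in order.

[6; 3, 4]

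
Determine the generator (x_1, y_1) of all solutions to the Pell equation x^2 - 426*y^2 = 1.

(x, y) = (88751, 4300)

First expand sqrt(426) as a continued fraction. With x_i = (sqrt(426) + m_i)/d_i and (m_0, d_0) = (0, 1): a_0 = floor(sqrt(426)) = 20, since 20^2 = 400 <= 426 < 441 = 21^2.
Iterate m_{i+1} = d_i*a_i - m_i, d_{i+1} = (426 - m_{i+1}^2)/d_i, a_{i+1} = floor((a_0 + m_{i+1})/d_{i+1}):
  m_1 = 1*20 - 0 = 20, d_1 = (426 - 20^2)/1 = 26/1 = 26, a_1 = floor((20 + 20)/26) = 1.
  m_2 = 26*1 - 20 = 6, d_2 = (426 - 6^2)/26 = 390/26 = 15, a_2 = floor((20 + 6)/15) = 1.
  m_3 = 15*1 - 6 = 9, d_3 = (426 - 9^2)/15 = 345/15 = 23, a_3 = floor((20 + 9)/23) = 1.
  m_4 = 23*1 - 9 = 14, d_4 = (426 - 14^2)/23 = 230/23 = 10, a_4 = floor((20 + 14)/10) = 3.
  m_5 = 10*3 - 14 = 16, d_5 = (426 - 16^2)/10 = 170/10 = 17, a_5 = floor((20 + 16)/17) = 2.
  m_6 = 17*2 - 16 = 18, d_6 = (426 - 18^2)/17 = 102/17 = 6, a_6 = floor((20 + 18)/6) = 6.
  m_7 = 6*6 - 18 = 18, d_7 = (426 - 18^2)/6 = 102/6 = 17, a_7 = floor((20 + 18)/17) = 2.
  m_8 = 17*2 - 18 = 16, d_8 = (426 - 16^2)/17 = 170/17 = 10, a_8 = floor((20 + 16)/10) = 3.
  m_9 = 10*3 - 16 = 14, d_9 = (426 - 14^2)/10 = 230/10 = 23, a_9 = floor((20 + 14)/23) = 1.
  m_10 = 23*1 - 14 = 9, d_10 = (426 - 9^2)/23 = 345/23 = 15, a_10 = floor((20 + 9)/15) = 1.
  m_11 = 15*1 - 9 = 6, d_11 = (426 - 6^2)/15 = 390/15 = 26, a_11 = floor((20 + 6)/26) = 1.
  m_12 = 26*1 - 6 = 20, d_12 = (426 - 20^2)/26 = 26/26 = 1, a_12 = floor((20 + 20)/1) = 40.
  m_13 = 1*40 - 20 = 20, d_13 = (426 - 20^2)/1 = 26/1 = 26: (m_13, d_13) = (m_1, d_1) = (20, 26), so from here the quotients repeat a_1, ..., a_12; the period length is 12.
So sqrt(426) = [20; (1, 1, 1, 3, 2, 6, 2, 3, 1, 1, 1, 40)] with period length k = 12.
k is even, so the fundamental solution of x^2 - 426y^2 = 1 is (p_{k-1}, q_{k-1}) = (p_11, q_11); compute convergents through index 11.
Convergents (p_i = a_i*p_{i-1} + p_{i-2}, q_i = a_i*q_{i-1} + q_{i-2} with p_{-2}=0, p_{-1}=1, q_{-2}=1, q_{-1}=0):
  i=0: a_0=20, p_0 = 20*1 + 0 = 20, q_0 = 20*0 + 1 = 1.
  i=1: a_1=1, p_1 = 1*20 + 1 = 21, q_1 = 1*1 + 0 = 1.
  i=2: a_2=1, p_2 = 1*21 + 20 = 41, q_2 = 1*1 + 1 = 2.
  i=3: a_3=1, p_3 = 1*41 + 21 = 62, q_3 = 1*2 + 1 = 3.
  i=4: a_4=3, p_4 = 3*62 + 41 = 227, q_4 = 3*3 + 2 = 11.
  i=5: a_5=2, p_5 = 2*227 + 62 = 516, q_5 = 2*11 + 3 = 25.
  i=6: a_6=6, p_6 = 6*516 + 227 = 3323, q_6 = 6*25 + 11 = 161.
  i=7: a_7=2, p_7 = 2*3323 + 516 = 7162, q_7 = 2*161 + 25 = 347.
  i=8: a_8=3, p_8 = 3*7162 + 3323 = 24809, q_8 = 3*347 + 161 = 1202.
  i=9: a_9=1, p_9 = 1*24809 + 7162 = 31971, q_9 = 1*1202 + 347 = 1549.
  i=10: a_10=1, p_10 = 1*31971 + 24809 = 56780, q_10 = 1*1549 + 1202 = 2751.
  i=11: a_11=1, p_11 = 1*56780 + 31971 = 88751, q_11 = 1*2751 + 1549 = 4300.
Check: 88751^2 - 426*4300^2 = 7876740001 - 7876740000 = 1, so (x, y) = (88751, 4300) solves the equation, and by the theorem it is the least positive solution.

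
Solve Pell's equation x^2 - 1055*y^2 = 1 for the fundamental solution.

First expand sqrt(1055) as a continued fraction. With x_i = (sqrt(1055) + m_i)/d_i and (m_0, d_0) = (0, 1): a_0 = floor(sqrt(1055)) = 32, since 32^2 = 1024 <= 1055 < 1089 = 33^2.
Iterate m_{i+1} = d_i*a_i - m_i, d_{i+1} = (1055 - m_{i+1}^2)/d_i, a_{i+1} = floor((a_0 + m_{i+1})/d_{i+1}):
  m_1 = 1*32 - 0 = 32, d_1 = (1055 - 32^2)/1 = 31/1 = 31, a_1 = floor((32 + 32)/31) = 2.
  m_2 = 31*2 - 32 = 30, d_2 = (1055 - 30^2)/31 = 155/31 = 5, a_2 = floor((32 + 30)/5) = 12.
  m_3 = 5*12 - 30 = 30, d_3 = (1055 - 30^2)/5 = 155/5 = 31, a_3 = floor((32 + 30)/31) = 2.
  m_4 = 31*2 - 30 = 32, d_4 = (1055 - 32^2)/31 = 31/31 = 1, a_4 = floor((32 + 32)/1) = 64.
  m_5 = 1*64 - 32 = 32, d_5 = (1055 - 32^2)/1 = 31/1 = 31: (m_5, d_5) = (m_1, d_1) = (32, 31), so from here the quotients repeat a_1, ..., a_4; the period length is 4.
So sqrt(1055) = [32; (2, 12, 2, 64)] with period length k = 4.
k is even, so the fundamental solution of x^2 - 1055y^2 = 1 is (p_{k-1}, q_{k-1}) = (p_3, q_3); compute convergents through index 3.
Convergents (p_i = a_i*p_{i-1} + p_{i-2}, q_i = a_i*q_{i-1} + q_{i-2} with p_{-2}=0, p_{-1}=1, q_{-2}=1, q_{-1}=0):
  i=0: a_0=32, p_0 = 32*1 + 0 = 32, q_0 = 32*0 + 1 = 1.
  i=1: a_1=2, p_1 = 2*32 + 1 = 65, q_1 = 2*1 + 0 = 2.
  i=2: a_2=12, p_2 = 12*65 + 32 = 812, q_2 = 12*2 + 1 = 25.
  i=3: a_3=2, p_3 = 2*812 + 65 = 1689, q_3 = 2*25 + 2 = 52.
Check: 1689^2 - 1055*52^2 = 2852721 - 2852720 = 1, so (x, y) = (1689, 52) solves the equation, and by the theorem it is the least positive solution.

(x, y) = (1689, 52)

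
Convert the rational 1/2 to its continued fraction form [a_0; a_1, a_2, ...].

Run the Euclidean algorithm on 1 and 2; the successive quotients are the partial quotients a_0, a_1, ... (each step inverts the fractional part left over by the previous one):
  1 = 0*2 + 1, so a_0 = 0.
  2 = 2*1 + 0, so a_1 = 2.
The remainder reaches 0 after 2 divisions, so the expansion has 2 partial quotients, read off in order.

[0; 2]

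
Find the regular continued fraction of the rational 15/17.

[0; 1, 7, 2]

Run the Euclidean algorithm on 15 and 17; the successive quotients are the partial quotients a_0, a_1, ... (each step inverts the fractional part left over by the previous one):
  15 = 0*17 + 15, so a_0 = 0.
  17 = 1*15 + 2, so a_1 = 1.
  15 = 7*2 + 1, so a_2 = 7.
  2 = 2*1 + 0, so a_3 = 2.
The remainder reaches 0 after 4 divisions, so the expansion has 4 partial quotients, read off in order.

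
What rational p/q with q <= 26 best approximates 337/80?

Expand x = 337/80 as a continued fraction with the Euclidean algorithm:
  337 = 4*80 + 17, so a_0 = 4.
  80 = 4*17 + 12, so a_1 = 4.
  17 = 1*12 + 5, so a_2 = 1.
  12 = 2*5 + 2, so a_3 = 2.
  5 = 2*2 + 1, so a_4 = 2.
  2 = 2*1 + 0, so a_5 = 2.
so x = [4; 4, 1, 2, 2, 2].
Convergents (p_i = a_i*p_{i-1} + p_{i-2}, q_i = a_i*q_{i-1} + q_{i-2} with p_{-2}=0, p_{-1}=1, q_{-2}=1, q_{-1}=0), until the denominator exceeds 26:
  i=0: a_0=4, p_0 = 4*1 + 0 = 4, q_0 = 4*0 + 1 = 1.
  i=1: a_1=4, p_1 = 4*4 + 1 = 17, q_1 = 4*1 + 0 = 4.
  i=2: a_2=1, p_2 = 1*17 + 4 = 21, q_2 = 1*4 + 1 = 5.
  i=3: a_3=2, p_3 = 2*21 + 17 = 59, q_3 = 2*5 + 4 = 14.
  i=4: a_4=2, p_4 = 2*59 + 21 = 139, q_4 = 2*14 + 5 = 33.
q_4 = 33 > 26, so the last convergent with denominator <= 26 is p_3/q_3 = 59/14.
The closest fraction with denominator <= 26 is either p_3/q_3 or the intermediate fraction (k*p_3 + p_2)/(k*q_3 + q_2) with the largest k >= 1 whose denominator stays <= 26; these approach x as k grows, and every other convergent or intermediate fraction in range is farther away.
Largest k: floor((26 - q_2)/q_3) = floor((26 - 5)/14) = 1.
That gives (1*59 + 21)/(1*14 + 5) = 80/19.
Compare the errors: |x - 59/14| = |337*14 - 59*80|/(80*14) = 2/1120, and |x - 80/19| = |337*19 - 80*80|/(80*19) = 3/1520.
Cross-multiplying, 2*1520 = 3040 < 3360 = 3*1120, so 2/1120 is smaller: the convergent 59/14 is closer to x than 80/19.

59/14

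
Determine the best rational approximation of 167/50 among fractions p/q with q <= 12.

Expand x = 167/50 as a continued fraction with the Euclidean algorithm:
  167 = 3*50 + 17, so a_0 = 3.
  50 = 2*17 + 16, so a_1 = 2.
  17 = 1*16 + 1, so a_2 = 1.
  16 = 16*1 + 0, so a_3 = 16.
so x = [3; 2, 1, 16].
Convergents (p_i = a_i*p_{i-1} + p_{i-2}, q_i = a_i*q_{i-1} + q_{i-2} with p_{-2}=0, p_{-1}=1, q_{-2}=1, q_{-1}=0), until the denominator exceeds 12:
  i=0: a_0=3, p_0 = 3*1 + 0 = 3, q_0 = 3*0 + 1 = 1.
  i=1: a_1=2, p_1 = 2*3 + 1 = 7, q_1 = 2*1 + 0 = 2.
  i=2: a_2=1, p_2 = 1*7 + 3 = 10, q_2 = 1*2 + 1 = 3.
  i=3: a_3=16, p_3 = 16*10 + 7 = 167, q_3 = 16*3 + 2 = 50.
q_3 = 50 > 12, so the last convergent with denominator <= 12 is p_2/q_2 = 10/3.
The closest fraction with denominator <= 12 is either p_2/q_2 or the intermediate fraction (k*p_2 + p_1)/(k*q_2 + q_1) with the largest k >= 1 whose denominator stays <= 12; these approach x as k grows, and every other convergent or intermediate fraction in range is farther away.
Largest k: floor((12 - q_1)/q_2) = floor((12 - 2)/3) = 3.
That gives (3*10 + 7)/(3*3 + 2) = 37/11.
Compare the errors: |x - 10/3| = |167*3 - 10*50|/(50*3) = 1/150, and |x - 37/11| = |167*11 - 37*50|/(50*11) = 13/550.
Cross-multiplying, 1*550 = 550 < 1950 = 13*150, so 1/150 is smaller: the convergent 10/3 is closer to x than 37/11.

10/3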